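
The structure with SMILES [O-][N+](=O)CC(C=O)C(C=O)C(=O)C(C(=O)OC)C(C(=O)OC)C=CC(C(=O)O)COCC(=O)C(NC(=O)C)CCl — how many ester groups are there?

2

–NO2 on carbon → nitro group.
pendant –CHO: carbonyl C bonded to C and H → aldehyde.
pendant –CHO: carbonyl C bonded to C and H → aldehyde.
–C(=O)– with carbon on both sides → ketone.
pendant –COOCH3: carbonyl C bonded to C and –OCH3 → ester.
pendant –COOCH3: carbonyl C bonded to C and –OCH3 → ester.
C=C double bond → alkene.
pendant –COOH: carbonyl C bonded to C and –OH → carboxylic acid.
C–O–C with sp³ carbons on both sides and no adjacent C=O → ether.
–C(=O)– with carbon on both sides → ketone.
pendant –NHC(=O)CH3: N bonded to a carbonyl → amide (not amine).
halogen on an sp³ carbon → alkyl halide.
Ester appears at: CH(COOCH3), CH(COOCH3) → 2.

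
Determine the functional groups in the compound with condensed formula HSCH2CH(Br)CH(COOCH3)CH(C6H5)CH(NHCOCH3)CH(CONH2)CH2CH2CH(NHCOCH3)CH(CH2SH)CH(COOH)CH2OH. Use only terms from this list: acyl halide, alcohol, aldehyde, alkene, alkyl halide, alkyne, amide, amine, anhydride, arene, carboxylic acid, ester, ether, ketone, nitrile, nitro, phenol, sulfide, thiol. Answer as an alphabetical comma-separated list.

alcohol, alkyl halide, amide, arene, carboxylic acid, ester, thiol

–SH on an sp³ carbon → thiol.
halogen on an sp³ carbon → alkyl halide.
pendant –COOCH3: carbonyl C bonded to C and –OCH3 → ester.
pendant –C6H5: benzene ring → arene.
pendant –NHC(=O)CH3: N bonded to a carbonyl → amide (not amine).
pendant –CONH2: carbonyl C bonded to C and N → amide.
pendant –NHC(=O)CH3: N bonded to a carbonyl → amide (not amine).
pendant –CH2SH → thiol.
pendant –COOH: carbonyl C bonded to C and –OH → carboxylic acid.
–OH on an sp³ carbon → alcohol.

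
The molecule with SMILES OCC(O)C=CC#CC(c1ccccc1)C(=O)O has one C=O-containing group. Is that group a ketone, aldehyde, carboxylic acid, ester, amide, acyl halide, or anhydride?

carboxylic acid

The carbonyl is in the COOH segment: –COOH: carbonyl C bonded to –OH and C → carboxylic acid (the –OH is not a separate alcohol).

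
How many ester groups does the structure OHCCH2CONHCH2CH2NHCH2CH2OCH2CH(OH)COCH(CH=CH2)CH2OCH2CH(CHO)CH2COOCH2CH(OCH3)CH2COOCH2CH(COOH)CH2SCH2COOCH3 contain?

3

Taking each segment in turn:
  OHC: terminal –CHO: carbonyl C bonded to H and C → aldehyde.
  CH2CONHCH2: –C(=O)–N– linkage → amide (the N is not an amine).
  CH2NHCH2: C–N–C with sp³ carbons and no adjacent C=O → amine (secondary).
  CH2OCH2: C–O–C with sp³ carbons on both sides and no adjacent C=O → ether.
  CH(OH): –OH on an sp³ carbon → alcohol (secondary).
  CO: –C(=O)– with carbon on both sides → ketone.
  CH(CH=CH2): pendant –CH=CH2: C=C double bond → alkene.
  CH2OCH2: C–O–C with sp³ carbons on both sides and no adjacent C=O → ether.
  CH(CHO): pendant –CHO: carbonyl C bonded to C and H → aldehyde.
  CH2COOCH2: –C(=O)–O–C with C on the carbonyl side → ester.
  CH(OCH3): pendant –OCH3: C–O–C with sp³ C, no adjacent C=O → ether.
  CH2COOCH2: –C(=O)–O–C with C on the carbonyl side → ester.
  CH(COOH): pendant –COOH: carbonyl C bonded to C and –OH → carboxylic acid.
  CH2SCH2: C–S–C linkage → sulfide (thioether).
  COOCH3: –C(=O)OCH3: carbonyl C bonded to C and to –OCH3 → ester (not ketone + ether).
Ester appears at: CH2COOCH2, CH2COOCH2, COOCH3 → 3.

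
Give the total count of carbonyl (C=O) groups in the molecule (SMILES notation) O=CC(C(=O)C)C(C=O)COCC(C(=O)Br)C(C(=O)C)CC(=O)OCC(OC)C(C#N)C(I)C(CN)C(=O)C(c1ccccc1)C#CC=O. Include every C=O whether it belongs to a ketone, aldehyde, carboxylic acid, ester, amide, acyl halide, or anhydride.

OHC: aldehyde, 1 C=O (running total 1).
CH(COCH3): ketone, 1 C=O (running total 2).
CH(CHO): aldehyde, 1 C=O (running total 3).
CH(COBr): acyl halide, 1 C=O (running total 4).
CH(COCH3): ketone, 1 C=O (running total 5).
CH2COOCH2: ester, 1 C=O (running total 6).
CO: ketone, 1 C=O (running total 7).
CHO: aldehyde, 1 C=O (running total 8).

8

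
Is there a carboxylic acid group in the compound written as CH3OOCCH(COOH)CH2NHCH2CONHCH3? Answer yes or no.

CH3O–C(=O)–: carbonyl C bonded to C and to –OCH3 → ester (not ketone + ether).
pendant –COOH: carbonyl C bonded to C and –OH → carboxylic acid.
C–N–C with sp³ carbons and no adjacent C=O → amine (secondary).
–C(=O)NHCH3: carbonyl C bonded to C and to N → amide (the N is not an amine).
The CH(COOH) segment supplies the carboxylic acid: pendant –COOH: carbonyl C bonded to C and –OH → carboxylic acid.

yes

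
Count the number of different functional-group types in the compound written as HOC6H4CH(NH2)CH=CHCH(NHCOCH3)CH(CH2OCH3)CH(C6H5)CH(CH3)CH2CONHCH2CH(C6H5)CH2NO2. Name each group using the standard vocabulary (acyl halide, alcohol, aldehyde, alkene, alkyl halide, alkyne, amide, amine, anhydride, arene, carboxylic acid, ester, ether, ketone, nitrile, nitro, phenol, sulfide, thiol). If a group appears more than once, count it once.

7

Reading the structure from left to right:
  HOC6H4: –OH attached directly to an aromatic ring → phenol (not alcohol); the ring itself is an arene.
  CH(NH2): –NH2 on an sp³ carbon with no adjacent C=O → amine.
  CH=CH: C=C double bond → alkene.
  CH(NHCOCH3): pendant –NHC(=O)CH3: N bonded to a carbonyl → amide (not amine).
  CH(CH2OCH3): pendant –CH2OCH3: C–O–C linkage → ether.
  CH(C6H5): pendant –C6H5: benzene ring → arene.
  CH2CONHCH2: –C(=O)–N– linkage → amide (the N is not an amine).
  CH(C6H5): pendant –C6H5: benzene ring → arene.
  CH2NO2: –NO2 on carbon → nitro group.
Distinct types present: alkene, amide, amine, arene, ether, nitro, phenol.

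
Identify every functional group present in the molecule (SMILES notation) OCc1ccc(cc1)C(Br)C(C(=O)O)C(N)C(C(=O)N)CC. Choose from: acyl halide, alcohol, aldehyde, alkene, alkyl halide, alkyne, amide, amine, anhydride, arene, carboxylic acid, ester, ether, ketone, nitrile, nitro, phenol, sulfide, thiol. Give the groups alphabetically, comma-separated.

alcohol, alkyl halide, amide, amine, arene, carboxylic acid

Taking each segment in turn:
  HOCH2: HO– on an sp³ carbon → alcohol.
  C6H4: para-disubstituted benzene ring → arene.
  CH(Br): halogen on an sp³ carbon → alkyl halide.
  CH(COOH): pendant –COOH: carbonyl C bonded to C and –OH → carboxylic acid.
  CH(NH2): –NH2 on an sp³ carbon with no adjacent C=O → amine.
  CH(CONH2): pendant –CONH2: carbonyl C bonded to C and N → amide.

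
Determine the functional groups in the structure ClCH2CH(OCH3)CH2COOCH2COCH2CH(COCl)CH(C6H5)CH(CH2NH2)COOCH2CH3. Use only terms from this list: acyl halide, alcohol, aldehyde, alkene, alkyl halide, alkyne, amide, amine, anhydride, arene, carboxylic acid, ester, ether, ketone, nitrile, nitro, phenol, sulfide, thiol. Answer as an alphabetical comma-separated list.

acyl halide, alkyl halide, amine, arene, ester, ether, ketone

Working along the chain:
  ClCH2: halogen on an sp³ carbon → alkyl halide.
  CH(OCH3): pendant –OCH3: C–O–C with sp³ C, no adjacent C=O → ether.
  CH2COOCH2: –C(=O)–O–C with C on the carbonyl side → ester.
  CO: –C(=O)– with carbon on both sides → ketone.
  CH(COCl): pendant –C(=O)X: carbonyl C bonded to C and halogen → acyl halide.
  CH(C6H5): pendant –C6H5: benzene ring → arene.
  CH(CH2NH2): pendant –CH2NH2: N on sp³ C, no adjacent C=O → amine.
  COOCH2CH3: –C(=O)OCH2CH3: carbonyl C bonded to C and to –OEt → ester.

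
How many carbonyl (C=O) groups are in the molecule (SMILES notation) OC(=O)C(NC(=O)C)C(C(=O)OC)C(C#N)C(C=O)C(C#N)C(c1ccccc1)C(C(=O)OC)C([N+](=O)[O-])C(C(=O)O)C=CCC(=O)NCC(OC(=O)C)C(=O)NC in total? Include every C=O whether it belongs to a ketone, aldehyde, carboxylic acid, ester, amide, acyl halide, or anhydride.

9

HOOC: carboxylic acid, 1 C=O (running total 1).
CH(NHCOCH3): amide, 1 C=O (running total 2).
CH(COOCH3): ester, 1 C=O (running total 3).
CH(CHO): aldehyde, 1 C=O (running total 4).
CH(COOCH3): ester, 1 C=O (running total 5).
CH(COOH): carboxylic acid, 1 C=O (running total 6).
CH2CONHCH2: amide, 1 C=O (running total 7).
CH(OCOCH3): ester, 1 C=O (running total 8).
CONHCH3: amide, 1 C=O (running total 9).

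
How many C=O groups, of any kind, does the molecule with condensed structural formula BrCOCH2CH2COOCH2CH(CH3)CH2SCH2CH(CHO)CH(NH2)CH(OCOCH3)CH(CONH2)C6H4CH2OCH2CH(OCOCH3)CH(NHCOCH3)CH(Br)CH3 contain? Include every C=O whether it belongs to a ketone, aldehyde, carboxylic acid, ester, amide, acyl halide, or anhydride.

7

BrCO: acyl halide, 1 C=O (running total 1).
CH2COOCH2: ester, 1 C=O (running total 2).
CH(CHO): aldehyde, 1 C=O (running total 3).
CH(OCOCH3): ester, 1 C=O (running total 4).
CH(CONH2): amide, 1 C=O (running total 5).
CH(OCOCH3): ester, 1 C=O (running total 6).
CH(NHCOCH3): amide, 1 C=O (running total 7).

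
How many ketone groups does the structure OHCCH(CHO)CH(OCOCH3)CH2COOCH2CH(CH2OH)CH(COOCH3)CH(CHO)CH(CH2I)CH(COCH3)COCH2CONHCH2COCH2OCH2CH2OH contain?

3

terminal –CHO: carbonyl C bonded to H and C → aldehyde.
pendant –CHO: carbonyl C bonded to C and H → aldehyde.
pendant –OC(=O)CH3: an acyloxy group → ester.
–C(=O)–O–C with C on the carbonyl side → ester.
pendant –CH2OH on an sp³ backbone C → alcohol.
pendant –COOCH3: carbonyl C bonded to C and –OCH3 → ester.
pendant –CHO: carbonyl C bonded to C and H → aldehyde.
pendant –CH2X: halogen on sp³ carbon → alkyl halide.
pendant –COCH3: carbonyl C bonded to two carbons → ketone.
–C(=O)– with carbon on both sides → ketone.
–C(=O)–N– linkage → amide (the N is not an amine).
–C(=O)– with carbon on both sides → ketone.
C–O–C with sp³ carbons on both sides and no adjacent C=O → ether.
–OH on an sp³ carbon → alcohol.
Ketone appears at: CH(COCH3), CO, CO → 3.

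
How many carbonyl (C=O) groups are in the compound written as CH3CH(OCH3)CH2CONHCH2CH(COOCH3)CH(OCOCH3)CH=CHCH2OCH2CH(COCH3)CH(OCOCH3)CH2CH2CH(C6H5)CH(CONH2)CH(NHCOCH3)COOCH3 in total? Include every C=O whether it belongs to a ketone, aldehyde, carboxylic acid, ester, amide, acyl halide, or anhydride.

CH2CONHCH2: amide, 1 C=O (running total 1).
CH(COOCH3): ester, 1 C=O (running total 2).
CH(OCOCH3): ester, 1 C=O (running total 3).
CH(COCH3): ketone, 1 C=O (running total 4).
CH(OCOCH3): ester, 1 C=O (running total 5).
CH(CONH2): amide, 1 C=O (running total 6).
CH(NHCOCH3): amide, 1 C=O (running total 7).
COOCH3: ester, 1 C=O (running total 8).

8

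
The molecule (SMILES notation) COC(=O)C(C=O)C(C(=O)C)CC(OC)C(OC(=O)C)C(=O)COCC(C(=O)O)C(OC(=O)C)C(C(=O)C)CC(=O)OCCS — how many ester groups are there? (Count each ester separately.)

Taking each segment in turn:
  CH3OOC: CH3O–C(=O)–: carbonyl C bonded to C and to –OCH3 → ester (not ketone + ether).
  CH(CHO): pendant –CHO: carbonyl C bonded to C and H → aldehyde.
  CH(COCH3): pendant –COCH3: carbonyl C bonded to two carbons → ketone.
  CH(OCH3): pendant –OCH3: C–O–C with sp³ C, no adjacent C=O → ether.
  CH(OCOCH3): pendant –OC(=O)CH3: an acyloxy group → ester.
  CO: –C(=O)– with carbon on both sides → ketone.
  CH2OCH2: C–O–C with sp³ carbons on both sides and no adjacent C=O → ether.
  CH(COOH): pendant –COOH: carbonyl C bonded to C and –OH → carboxylic acid.
  CH(OCOCH3): pendant –OC(=O)CH3: an acyloxy group → ester.
  CH(COCH3): pendant –COCH3: carbonyl C bonded to two carbons → ketone.
  CH2COOCH2: –C(=O)–O–C with C on the carbonyl side → ester.
  CH2SH: –SH on an sp³ carbon → thiol.
Ester appears at: CH3OOC, CH(OCOCH3), CH(OCOCH3), CH2COOCH2 → 4.

4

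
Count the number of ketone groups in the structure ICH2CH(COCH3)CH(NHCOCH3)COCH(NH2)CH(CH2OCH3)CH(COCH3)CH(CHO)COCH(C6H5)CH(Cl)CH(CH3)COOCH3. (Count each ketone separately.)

halogen on an sp³ carbon → alkyl halide.
pendant –COCH3: carbonyl C bonded to two carbons → ketone.
pendant –NHC(=O)CH3: N bonded to a carbonyl → amide (not amine).
–C(=O)– with carbon on both sides → ketone.
–NH2 on an sp³ carbon with no adjacent C=O → amine.
pendant –CH2OCH3: C–O–C linkage → ether.
pendant –COCH3: carbonyl C bonded to two carbons → ketone.
pendant –CHO: carbonyl C bonded to C and H → aldehyde.
–C(=O)– with carbon on both sides → ketone.
pendant –C6H5: benzene ring → arene.
halogen on an sp³ carbon → alkyl halide.
–C(=O)OCH3: carbonyl C bonded to C and to –OCH3 → ester (not ketone + ether).
Ketone appears at: CH(COCH3), CO, CH(COCH3), CO → 4.

4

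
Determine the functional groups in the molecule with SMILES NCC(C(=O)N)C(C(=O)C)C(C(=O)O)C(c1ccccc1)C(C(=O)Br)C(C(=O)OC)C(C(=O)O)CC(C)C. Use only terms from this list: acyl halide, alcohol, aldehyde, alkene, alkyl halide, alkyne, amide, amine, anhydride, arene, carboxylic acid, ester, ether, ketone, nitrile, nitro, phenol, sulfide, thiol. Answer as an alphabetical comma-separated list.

acyl halide, amide, amine, arene, carboxylic acid, ester, ketone

Working along the chain:
  H2NCH2: –NH2 on an sp³ carbon with no adjacent C=O → amine.
  CH(CONH2): pendant –CONH2: carbonyl C bonded to C and N → amide.
  CH(COCH3): pendant –COCH3: carbonyl C bonded to two carbons → ketone.
  CH(COOH): pendant –COOH: carbonyl C bonded to C and –OH → carboxylic acid.
  CH(C6H5): pendant –C6H5: benzene ring → arene.
  CH(COBr): pendant –C(=O)X: carbonyl C bonded to C and halogen → acyl halide.
  CH(COOCH3): pendant –COOCH3: carbonyl C bonded to C and –OCH3 → ester.
  CH(COOH): pendant –COOH: carbonyl C bonded to C and –OH → carboxylic acid.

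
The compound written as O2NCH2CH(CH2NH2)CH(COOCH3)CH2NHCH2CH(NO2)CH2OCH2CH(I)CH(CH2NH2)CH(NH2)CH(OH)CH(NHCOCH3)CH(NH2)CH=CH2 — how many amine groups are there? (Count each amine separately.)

5

Working along the chain:
  O2NCH2: –NO2 on carbon → nitro group.
  CH(CH2NH2): pendant –CH2NH2: N on sp³ C, no adjacent C=O → amine.
  CH(COOCH3): pendant –COOCH3: carbonyl C bonded to C and –OCH3 → ester.
  CH2NHCH2: C–N–C with sp³ carbons and no adjacent C=O → amine (secondary).
  CH(NO2): –NO2 on an sp³ carbon → nitro (the N=O is not a carbonyl).
  CH2OCH2: C–O–C with sp³ carbons on both sides and no adjacent C=O → ether.
  CH(I): halogen on an sp³ carbon → alkyl halide.
  CH(CH2NH2): pendant –CH2NH2: N on sp³ C, no adjacent C=O → amine.
  CH(NH2): –NH2 on an sp³ carbon with no adjacent C=O → amine.
  CH(OH): –OH on an sp³ carbon → alcohol (secondary).
  CH(NHCOCH3): pendant –NHC(=O)CH3: N bonded to a carbonyl → amide (not amine).
  CH(NH2): –NH2 on an sp³ carbon with no adjacent C=O → amine.
  CH=CH2: C=C double bond → alkene.
Amine appears at: CH(CH2NH2), CH2NHCH2, CH(CH2NH2), CH(NH2), CH(NH2) → 5.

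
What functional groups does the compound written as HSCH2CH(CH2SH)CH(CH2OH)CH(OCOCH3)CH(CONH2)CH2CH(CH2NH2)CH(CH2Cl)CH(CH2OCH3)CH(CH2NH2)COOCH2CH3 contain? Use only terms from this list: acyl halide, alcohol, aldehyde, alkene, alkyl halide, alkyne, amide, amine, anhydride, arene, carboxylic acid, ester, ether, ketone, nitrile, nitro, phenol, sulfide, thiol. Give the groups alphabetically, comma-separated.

alcohol, alkyl halide, amide, amine, ester, ether, thiol

Working along the chain:
  HSCH2: –SH on an sp³ carbon → thiol.
  CH(CH2SH): pendant –CH2SH → thiol.
  CH(CH2OH): pendant –CH2OH on an sp³ backbone C → alcohol.
  CH(OCOCH3): pendant –OC(=O)CH3: an acyloxy group → ester.
  CH(CONH2): pendant –CONH2: carbonyl C bonded to C and N → amide.
  CH(CH2NH2): pendant –CH2NH2: N on sp³ C, no adjacent C=O → amine.
  CH(CH2Cl): pendant –CH2X: halogen on sp³ carbon → alkyl halide.
  CH(CH2OCH3): pendant –CH2OCH3: C–O–C linkage → ether.
  CH(CH2NH2): pendant –CH2NH2: N on sp³ C, no adjacent C=O → amine.
  COOCH2CH3: –C(=O)OCH2CH3: carbonyl C bonded to C and to –OEt → ester.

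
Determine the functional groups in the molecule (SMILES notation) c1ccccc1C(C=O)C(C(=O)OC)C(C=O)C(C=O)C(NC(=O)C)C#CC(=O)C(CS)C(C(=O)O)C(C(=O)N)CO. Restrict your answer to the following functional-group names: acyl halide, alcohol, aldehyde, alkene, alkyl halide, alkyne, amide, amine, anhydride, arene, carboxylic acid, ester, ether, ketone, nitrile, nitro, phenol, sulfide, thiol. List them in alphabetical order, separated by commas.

Working along the chain:
  C6H5: C6H5– phenyl ring → arene.
  CH(CHO): pendant –CHO: carbonyl C bonded to C and H → aldehyde.
  CH(COOCH3): pendant –COOCH3: carbonyl C bonded to C and –OCH3 → ester.
  CH(CHO): pendant –CHO: carbonyl C bonded to C and H → aldehyde.
  CH(CHO): pendant –CHO: carbonyl C bonded to C and H → aldehyde.
  CH(NHCOCH3): pendant –NHC(=O)CH3: N bonded to a carbonyl → amide (not amine).
  C≡C: C≡C triple bond → alkyne.
  CO: –C(=O)– with carbon on both sides → ketone.
  CH(CH2SH): pendant –CH2SH → thiol.
  CH(COOH): pendant –COOH: carbonyl C bonded to C and –OH → carboxylic acid.
  CH(CONH2): pendant –CONH2: carbonyl C bonded to C and N → amide.
  CH2OH: –OH on an sp³ carbon → alcohol.

alcohol, aldehyde, alkyne, amide, arene, carboxylic acid, ester, ketone, thiol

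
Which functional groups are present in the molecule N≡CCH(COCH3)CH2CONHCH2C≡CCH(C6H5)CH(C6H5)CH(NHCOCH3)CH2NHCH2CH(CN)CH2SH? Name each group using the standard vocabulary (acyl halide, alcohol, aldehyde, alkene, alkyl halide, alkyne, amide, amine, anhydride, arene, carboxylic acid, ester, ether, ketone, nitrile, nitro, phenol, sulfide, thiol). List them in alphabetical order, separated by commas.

alkyne, amide, amine, arene, ketone, nitrile, thiol

Working along the chain:
  N≡C: N≡C–: carbon triple-bonded to nitrogen → nitrile.
  CH(COCH3): pendant –COCH3: carbonyl C bonded to two carbons → ketone.
  CH2CONHCH2: –C(=O)–N– linkage → amide (the N is not an amine).
  C≡C: C≡C triple bond → alkyne.
  CH(C6H5): pendant –C6H5: benzene ring → arene.
  CH(C6H5): pendant –C6H5: benzene ring → arene.
  CH(NHCOCH3): pendant –NHC(=O)CH3: N bonded to a carbonyl → amide (not amine).
  CH2NHCH2: C–N–C with sp³ carbons and no adjacent C=O → amine (secondary).
  CH(CN): pendant –C≡N: nitrile.
  CH2SH: –SH on an sp³ carbon → thiol.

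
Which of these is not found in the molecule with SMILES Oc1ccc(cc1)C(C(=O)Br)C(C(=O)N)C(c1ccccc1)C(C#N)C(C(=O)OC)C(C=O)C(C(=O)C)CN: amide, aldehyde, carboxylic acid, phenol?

amide: present (CH(CONH2) — pendant –CONH2: carbonyl C bonded to C and N → amide).
aldehyde: present (CH(CHO) — pendant –CHO: carbonyl C bonded to C and H → aldehyde).
phenol: present (HOC6H4 — –OH attached directly to an aromatic ring → phenol (not alcohol); the ring itself is an arene).
carboxylic acid: absent. In CH(COOCH3), the acyl oxygen is bonded to carbon (–O–C), not to H, so this is an ester. In CH(CONH2), the carbonyl is bonded to nitrogen, not to –OH; that is an amide.

carboxylic acid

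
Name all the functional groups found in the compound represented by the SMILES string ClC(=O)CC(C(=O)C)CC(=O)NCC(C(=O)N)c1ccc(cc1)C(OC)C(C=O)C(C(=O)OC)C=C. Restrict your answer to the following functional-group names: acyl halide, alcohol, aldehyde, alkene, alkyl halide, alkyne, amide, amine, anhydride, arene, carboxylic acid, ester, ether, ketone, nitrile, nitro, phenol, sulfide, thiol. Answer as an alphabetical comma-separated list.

Working along the chain:
  ClCO: –C(=O)Cl: carbonyl C bonded to C and to a halogen → acyl halide (not alkyl halide).
  CH(COCH3): pendant –COCH3: carbonyl C bonded to two carbons → ketone.
  CH2CONHCH2: –C(=O)–N– linkage → amide (the N is not an amine).
  CH(CONH2): pendant –CONH2: carbonyl C bonded to C and N → amide.
  C6H4: para-disubstituted benzene ring → arene.
  CH(OCH3): pendant –OCH3: C–O–C with sp³ C, no adjacent C=O → ether.
  CH(CHO): pendant –CHO: carbonyl C bonded to C and H → aldehyde.
  CH(COOCH3): pendant –COOCH3: carbonyl C bonded to C and –OCH3 → ester.
  CH=CH2: C=C double bond → alkene.

acyl halide, aldehyde, alkene, amide, arene, ester, ether, ketone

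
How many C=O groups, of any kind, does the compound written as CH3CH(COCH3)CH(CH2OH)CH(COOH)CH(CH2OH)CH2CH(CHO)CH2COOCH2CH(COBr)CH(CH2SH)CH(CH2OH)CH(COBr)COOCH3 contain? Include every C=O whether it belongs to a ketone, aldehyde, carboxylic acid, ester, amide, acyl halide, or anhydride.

CH(COCH3): ketone, 1 C=O (running total 1).
CH(COOH): carboxylic acid, 1 C=O (running total 2).
CH(CHO): aldehyde, 1 C=O (running total 3).
CH2COOCH2: ester, 1 C=O (running total 4).
CH(COBr): acyl halide, 1 C=O (running total 5).
CH(COBr): acyl halide, 1 C=O (running total 6).
COOCH3: ester, 1 C=O (running total 7).

7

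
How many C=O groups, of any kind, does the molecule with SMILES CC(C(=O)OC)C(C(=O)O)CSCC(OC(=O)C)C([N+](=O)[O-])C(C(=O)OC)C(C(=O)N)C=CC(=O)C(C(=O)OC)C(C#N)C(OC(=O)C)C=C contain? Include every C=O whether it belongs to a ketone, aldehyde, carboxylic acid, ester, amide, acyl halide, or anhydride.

8

CH(COOCH3): ester, 1 C=O (running total 1).
CH(COOH): carboxylic acid, 1 C=O (running total 2).
CH(OCOCH3): ester, 1 C=O (running total 3).
CH(COOCH3): ester, 1 C=O (running total 4).
CH(CONH2): amide, 1 C=O (running total 5).
CO: ketone, 1 C=O (running total 6).
CH(COOCH3): ester, 1 C=O (running total 7).
CH(OCOCH3): ester, 1 C=O (running total 8).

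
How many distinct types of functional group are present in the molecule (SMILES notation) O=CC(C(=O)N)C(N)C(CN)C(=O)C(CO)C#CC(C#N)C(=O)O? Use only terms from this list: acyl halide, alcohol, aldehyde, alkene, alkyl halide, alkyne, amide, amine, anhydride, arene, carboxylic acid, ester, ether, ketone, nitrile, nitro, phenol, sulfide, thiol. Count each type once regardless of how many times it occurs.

8

Reading the structure from left to right:
  OHC: terminal –CHO: carbonyl C bonded to H and C → aldehyde.
  CH(CONH2): pendant –CONH2: carbonyl C bonded to C and N → amide.
  CH(NH2): –NH2 on an sp³ carbon with no adjacent C=O → amine.
  CH(CH2NH2): pendant –CH2NH2: N on sp³ C, no adjacent C=O → amine.
  CO: –C(=O)– with carbon on both sides → ketone.
  CH(CH2OH): pendant –CH2OH on an sp³ backbone C → alcohol.
  C≡C: C≡C triple bond → alkyne.
  CH(CN): pendant –C≡N: nitrile.
  COOH: –COOH: carbonyl C bonded to –OH and C → carboxylic acid (the –OH is not a separate alcohol).
Distinct types present: alcohol, aldehyde, alkyne, amide, amine, carboxylic acid, ketone, nitrile.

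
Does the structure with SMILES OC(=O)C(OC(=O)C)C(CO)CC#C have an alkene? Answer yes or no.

Working along the chain:
  HOOC: –COOH: carbonyl C bonded to –OH and C → carboxylic acid (the –OH is not a separate alcohol).
  CH(OCOCH3): pendant –OC(=O)CH3: an acyloxy group → ester.
  CH(CH2OH): pendant –CH2OH on an sp³ backbone C → alcohol.
  C≡CH: C≡C triple bond → alkyne.
The groups actually present are: alcohol, alkyne, carboxylic acid, ester.

no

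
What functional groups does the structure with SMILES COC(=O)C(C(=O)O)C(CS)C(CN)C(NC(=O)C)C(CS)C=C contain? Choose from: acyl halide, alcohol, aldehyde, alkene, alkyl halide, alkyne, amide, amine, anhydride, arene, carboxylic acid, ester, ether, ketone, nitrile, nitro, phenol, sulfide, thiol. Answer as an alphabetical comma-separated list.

alkene, amide, amine, carboxylic acid, ester, thiol

Taking each segment in turn:
  CH3OOC: CH3O–C(=O)–: carbonyl C bonded to C and to –OCH3 → ester (not ketone + ether).
  CH(COOH): pendant –COOH: carbonyl C bonded to C and –OH → carboxylic acid.
  CH(CH2SH): pendant –CH2SH → thiol.
  CH(CH2NH2): pendant –CH2NH2: N on sp³ C, no adjacent C=O → amine.
  CH(NHCOCH3): pendant –NHC(=O)CH3: N bonded to a carbonyl → amide (not amine).
  CH(CH2SH): pendant –CH2SH → thiol.
  CH=CH2: C=C double bond → alkene.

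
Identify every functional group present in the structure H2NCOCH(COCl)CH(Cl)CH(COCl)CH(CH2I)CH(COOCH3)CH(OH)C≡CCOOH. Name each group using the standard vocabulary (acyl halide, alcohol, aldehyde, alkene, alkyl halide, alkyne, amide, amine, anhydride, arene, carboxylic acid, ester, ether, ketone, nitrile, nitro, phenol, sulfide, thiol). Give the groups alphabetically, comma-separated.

acyl halide, alcohol, alkyl halide, alkyne, amide, carboxylic acid, ester

–C(=O)NH2: carbonyl C bonded to C and to N → amide (the N is not a separate amine).
pendant –C(=O)X: carbonyl C bonded to C and halogen → acyl halide.
halogen on an sp³ carbon → alkyl halide.
pendant –C(=O)X: carbonyl C bonded to C and halogen → acyl halide.
pendant –CH2X: halogen on sp³ carbon → alkyl halide.
pendant –COOCH3: carbonyl C bonded to C and –OCH3 → ester.
–OH on an sp³ carbon → alcohol (secondary).
C≡C triple bond → alkyne.
–COOH: carbonyl C bonded to –OH and C → carboxylic acid (the –OH is not a separate alcohol).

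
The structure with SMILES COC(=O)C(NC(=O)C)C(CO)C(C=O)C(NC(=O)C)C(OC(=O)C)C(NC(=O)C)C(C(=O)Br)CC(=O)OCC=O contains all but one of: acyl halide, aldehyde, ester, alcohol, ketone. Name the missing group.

aldehyde: present (CH(CHO) — pendant –CHO: carbonyl C bonded to C and H → aldehyde).
acyl halide: present (CH(COBr) — pendant –C(=O)X: carbonyl C bonded to C and halogen → acyl halide).
alcohol: present (CH(CH2OH) — pendant –CH2OH on an sp³ backbone C → alcohol).
ester: present (CH3OOC — CH3O–C(=O)–: carbonyl C bonded to C and to –OCH3 → ester (not ketone + ether)).
ketone: absent. In each of CH3OOC, CH(OCOCH3) and CH2COOCH2, the C=O is bonded to an –O–C group, which defines an ester, not a ketone. In CH(NHCOCH3), the C=O is bonded to nitrogen, which defines an amide, not a ketone. In each of CH(CHO) and CHO, the carbonyl carbon carries an H, so it is an aldehyde, not a ketone. In CH(COBr), the C=O is bonded to a halogen, which defines an acyl halide, not a ketone.

ketone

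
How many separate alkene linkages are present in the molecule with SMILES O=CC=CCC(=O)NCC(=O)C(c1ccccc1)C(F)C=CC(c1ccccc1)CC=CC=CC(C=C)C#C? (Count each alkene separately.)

5

Taking each segment in turn:
  OHC: terminal –CHO: carbonyl C bonded to H and C → aldehyde.
  CH=CH: C=C double bond → alkene.
  CH2CONHCH2: –C(=O)–N– linkage → amide (the N is not an amine).
  CO: –C(=O)– with carbon on both sides → ketone.
  CH(C6H5): pendant –C6H5: benzene ring → arene.
  CH(F): halogen on an sp³ carbon → alkyl halide.
  CH=CH: C=C double bond → alkene.
  CH(C6H5): pendant –C6H5: benzene ring → arene.
  CH=CH: C=C double bond → alkene.
  CH=CH: C=C double bond → alkene.
  CH(CH=CH2): pendant –CH=CH2: C=C double bond → alkene.
  C≡CH: C≡C triple bond → alkyne.
Alkene appears at: CH=CH, CH=CH, CH=CH, CH=CH, CH(CH=CH2) → 5.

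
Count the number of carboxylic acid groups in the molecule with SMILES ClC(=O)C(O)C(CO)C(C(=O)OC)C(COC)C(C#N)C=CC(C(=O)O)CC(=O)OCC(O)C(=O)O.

2

–C(=O)Cl: carbonyl C bonded to C and to a halogen → acyl halide (not alkyl halide).
–OH on an sp³ carbon → alcohol (secondary).
pendant –CH2OH on an sp³ backbone C → alcohol.
pendant –COOCH3: carbonyl C bonded to C and –OCH3 → ester.
pendant –CH2OCH3: C–O–C linkage → ether.
pendant –C≡N: nitrile.
C=C double bond → alkene.
pendant –COOH: carbonyl C bonded to C and –OH → carboxylic acid.
–C(=O)–O–C with C on the carbonyl side → ester.
–OH on an sp³ carbon → alcohol (secondary).
–COOH: carbonyl C bonded to –OH and C → carboxylic acid (the –OH is not a separate alcohol).
Carboxylic acid appears at: CH(COOH), COOH → 2.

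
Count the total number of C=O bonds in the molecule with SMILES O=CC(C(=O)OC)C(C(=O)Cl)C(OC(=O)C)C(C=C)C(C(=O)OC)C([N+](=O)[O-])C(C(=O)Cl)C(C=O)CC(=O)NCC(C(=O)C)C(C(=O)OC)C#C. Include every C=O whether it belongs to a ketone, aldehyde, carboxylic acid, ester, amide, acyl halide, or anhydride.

OHC: aldehyde, 1 C=O (running total 1).
CH(COOCH3): ester, 1 C=O (running total 2).
CH(COCl): acyl halide, 1 C=O (running total 3).
CH(OCOCH3): ester, 1 C=O (running total 4).
CH(COOCH3): ester, 1 C=O (running total 5).
CH(COCl): acyl halide, 1 C=O (running total 6).
CH(CHO): aldehyde, 1 C=O (running total 7).
CH2CONHCH2: amide, 1 C=O (running total 8).
CH(COCH3): ketone, 1 C=O (running total 9).
CH(COOCH3): ester, 1 C=O (running total 10).

10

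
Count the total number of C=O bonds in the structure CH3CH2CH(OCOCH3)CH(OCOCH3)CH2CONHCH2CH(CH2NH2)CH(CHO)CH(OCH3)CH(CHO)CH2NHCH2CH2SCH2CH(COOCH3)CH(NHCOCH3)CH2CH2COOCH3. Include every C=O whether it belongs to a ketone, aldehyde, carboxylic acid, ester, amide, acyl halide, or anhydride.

CH(OCOCH3): ester, 1 C=O (running total 1).
CH(OCOCH3): ester, 1 C=O (running total 2).
CH2CONHCH2: amide, 1 C=O (running total 3).
CH(CHO): aldehyde, 1 C=O (running total 4).
CH(CHO): aldehyde, 1 C=O (running total 5).
CH(COOCH3): ester, 1 C=O (running total 6).
CH(NHCOCH3): amide, 1 C=O (running total 7).
COOCH3: ester, 1 C=O (running total 8).

8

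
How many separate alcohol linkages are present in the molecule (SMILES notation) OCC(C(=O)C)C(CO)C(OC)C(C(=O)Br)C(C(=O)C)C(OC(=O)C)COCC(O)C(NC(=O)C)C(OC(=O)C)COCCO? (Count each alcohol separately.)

Reading the structure from left to right:
  HOCH2: HO– on an sp³ carbon → alcohol.
  CH(COCH3): pendant –COCH3: carbonyl C bonded to two carbons → ketone.
  CH(CH2OH): pendant –CH2OH on an sp³ backbone C → alcohol.
  CH(OCH3): pendant –OCH3: C–O–C with sp³ C, no adjacent C=O → ether.
  CH(COBr): pendant –C(=O)X: carbonyl C bonded to C and halogen → acyl halide.
  CH(COCH3): pendant –COCH3: carbonyl C bonded to two carbons → ketone.
  CH(OCOCH3): pendant –OC(=O)CH3: an acyloxy group → ester.
  CH2OCH2: C–O–C with sp³ carbons on both sides and no adjacent C=O → ether.
  CH(OH): –OH on an sp³ carbon → alcohol (secondary).
  CH(NHCOCH3): pendant –NHC(=O)CH3: N bonded to a carbonyl → amide (not amine).
  CH(OCOCH3): pendant –OC(=O)CH3: an acyloxy group → ester.
  CH2OCH2: C–O–C with sp³ carbons on both sides and no adjacent C=O → ether.
  CH2OH: –OH on an sp³ carbon → alcohol.
Alcohol appears at: HOCH2, CH(CH2OH), CH(OH), CH2OH → 4.

4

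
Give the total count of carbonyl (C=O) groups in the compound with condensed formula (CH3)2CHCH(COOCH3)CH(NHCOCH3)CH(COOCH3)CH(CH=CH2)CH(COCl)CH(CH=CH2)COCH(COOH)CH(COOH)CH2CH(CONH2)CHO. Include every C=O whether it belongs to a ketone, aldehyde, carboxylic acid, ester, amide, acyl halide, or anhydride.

9

CH(COOCH3): ester, 1 C=O (running total 1).
CH(NHCOCH3): amide, 1 C=O (running total 2).
CH(COOCH3): ester, 1 C=O (running total 3).
CH(COCl): acyl halide, 1 C=O (running total 4).
CO: ketone, 1 C=O (running total 5).
CH(COOH): carboxylic acid, 1 C=O (running total 6).
CH(COOH): carboxylic acid, 1 C=O (running total 7).
CH(CONH2): amide, 1 C=O (running total 8).
CHO: aldehyde, 1 C=O (running total 9).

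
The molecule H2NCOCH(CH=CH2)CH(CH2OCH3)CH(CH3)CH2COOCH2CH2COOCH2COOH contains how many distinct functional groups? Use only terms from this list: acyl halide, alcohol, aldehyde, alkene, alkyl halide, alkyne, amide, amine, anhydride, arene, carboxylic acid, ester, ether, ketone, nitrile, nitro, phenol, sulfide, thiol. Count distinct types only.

–C(=O)NH2: carbonyl C bonded to C and to N → amide (the N is not a separate amine).
pendant –CH=CH2: C=C double bond → alkene.
pendant –CH2OCH3: C–O–C linkage → ether.
–C(=O)–O–C with C on the carbonyl side → ester.
–C(=O)–O–C with C on the carbonyl side → ester.
–COOH: carbonyl C bonded to –OH and C → carboxylic acid (the –OH is not a separate alcohol).
Distinct types present: alkene, amide, carboxylic acid, ester, ether.

5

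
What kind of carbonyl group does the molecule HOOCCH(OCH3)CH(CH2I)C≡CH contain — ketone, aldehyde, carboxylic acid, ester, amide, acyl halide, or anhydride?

carboxylic acid

The carbonyl is in the HOOC segment: –COOH: carbonyl C bonded to –OH and C → carboxylic acid (the –OH is not a separate alcohol).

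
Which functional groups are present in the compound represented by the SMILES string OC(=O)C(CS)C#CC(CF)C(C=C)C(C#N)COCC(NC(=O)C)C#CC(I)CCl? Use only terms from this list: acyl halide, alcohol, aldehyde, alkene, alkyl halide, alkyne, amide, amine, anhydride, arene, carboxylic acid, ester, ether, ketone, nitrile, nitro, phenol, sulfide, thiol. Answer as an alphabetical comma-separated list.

alkene, alkyl halide, alkyne, amide, carboxylic acid, ether, nitrile, thiol

–COOH: carbonyl C bonded to –OH and C → carboxylic acid (the –OH is not a separate alcohol).
pendant –CH2SH → thiol.
C≡C triple bond → alkyne.
pendant –CH2X: halogen on sp³ carbon → alkyl halide.
pendant –CH=CH2: C=C double bond → alkene.
pendant –C≡N: nitrile.
C–O–C with sp³ carbons on both sides and no adjacent C=O → ether.
pendant –NHC(=O)CH3: N bonded to a carbonyl → amide (not amine).
C≡C triple bond → alkyne.
halogen on an sp³ carbon → alkyl halide.
halogen on an sp³ carbon → alkyl halide.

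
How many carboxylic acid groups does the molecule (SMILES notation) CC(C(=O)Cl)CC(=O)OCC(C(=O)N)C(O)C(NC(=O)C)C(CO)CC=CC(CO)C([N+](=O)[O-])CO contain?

0

Reading the structure from left to right:
  CH(COCl): pendant –C(=O)X: carbonyl C bonded to C and halogen → acyl halide.
  CH2COOCH2: –C(=O)–O–C with C on the carbonyl side → ester.
  CH(CONH2): pendant –CONH2: carbonyl C bonded to C and N → amide.
  CH(OH): –OH on an sp³ carbon → alcohol (secondary).
  CH(NHCOCH3): pendant –NHC(=O)CH3: N bonded to a carbonyl → amide (not amine).
  CH(CH2OH): pendant –CH2OH on an sp³ backbone C → alcohol.
  CH=CH: C=C double bond → alkene.
  CH(CH2OH): pendant –CH2OH on an sp³ backbone C → alcohol.
  CH(NO2): –NO2 on an sp³ carbon → nitro (the N=O is not a carbonyl).
  CH2OH: –OH on an sp³ carbon → alcohol.
No segment is a carboxylic acid: CH2COOCH2 is ester, not carboxylic acid; CH(CONH2) is amide, not carboxylic acid; CH(OH) is alcohol, not carboxylic acid. → 0.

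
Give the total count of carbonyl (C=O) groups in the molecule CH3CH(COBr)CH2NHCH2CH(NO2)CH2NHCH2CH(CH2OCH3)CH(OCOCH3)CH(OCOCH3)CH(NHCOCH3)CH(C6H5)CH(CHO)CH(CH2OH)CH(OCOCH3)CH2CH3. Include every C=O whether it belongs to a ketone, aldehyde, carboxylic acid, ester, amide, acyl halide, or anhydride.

6

CH(COBr): acyl halide, 1 C=O (running total 1).
CH(OCOCH3): ester, 1 C=O (running total 2).
CH(OCOCH3): ester, 1 C=O (running total 3).
CH(NHCOCH3): amide, 1 C=O (running total 4).
CH(CHO): aldehyde, 1 C=O (running total 5).
CH(OCOCH3): ester, 1 C=O (running total 6).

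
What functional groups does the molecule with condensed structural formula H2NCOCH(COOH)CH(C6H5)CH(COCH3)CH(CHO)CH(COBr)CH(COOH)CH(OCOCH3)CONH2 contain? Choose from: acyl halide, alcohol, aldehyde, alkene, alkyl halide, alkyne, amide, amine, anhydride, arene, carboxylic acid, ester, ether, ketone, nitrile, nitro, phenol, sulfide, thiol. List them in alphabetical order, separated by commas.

Reading the structure from left to right:
  H2NCO: –C(=O)NH2: carbonyl C bonded to C and to N → amide (the N is not a separate amine).
  CH(COOH): pendant –COOH: carbonyl C bonded to C and –OH → carboxylic acid.
  CH(C6H5): pendant –C6H5: benzene ring → arene.
  CH(COCH3): pendant –COCH3: carbonyl C bonded to two carbons → ketone.
  CH(CHO): pendant –CHO: carbonyl C bonded to C and H → aldehyde.
  CH(COBr): pendant –C(=O)X: carbonyl C bonded to C and halogen → acyl halide.
  CH(COOH): pendant –COOH: carbonyl C bonded to C and –OH → carboxylic acid.
  CH(OCOCH3): pendant –OC(=O)CH3: an acyloxy group → ester.
  CONH2: –C(=O)NH2: carbonyl C bonded to C and to N → amide (the N is not a separate amine).

acyl halide, aldehyde, amide, arene, carboxylic acid, ester, ketone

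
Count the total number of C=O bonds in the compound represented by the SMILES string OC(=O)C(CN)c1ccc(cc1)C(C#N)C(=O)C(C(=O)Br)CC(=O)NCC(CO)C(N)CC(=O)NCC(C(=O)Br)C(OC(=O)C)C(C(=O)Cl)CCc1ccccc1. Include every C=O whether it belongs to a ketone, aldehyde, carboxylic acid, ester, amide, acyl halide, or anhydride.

8

HOOC: carboxylic acid, 1 C=O (running total 1).
CO: ketone, 1 C=O (running total 2).
CH(COBr): acyl halide, 1 C=O (running total 3).
CH2CONHCH2: amide, 1 C=O (running total 4).
CH2CONHCH2: amide, 1 C=O (running total 5).
CH(COBr): acyl halide, 1 C=O (running total 6).
CH(OCOCH3): ester, 1 C=O (running total 7).
CH(COCl): acyl halide, 1 C=O (running total 8).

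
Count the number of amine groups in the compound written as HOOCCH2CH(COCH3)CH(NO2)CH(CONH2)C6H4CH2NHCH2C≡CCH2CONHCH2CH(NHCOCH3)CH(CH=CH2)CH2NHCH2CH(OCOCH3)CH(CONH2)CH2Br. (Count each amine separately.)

Taking each segment in turn:
  HOOC: –COOH: carbonyl C bonded to –OH and C → carboxylic acid (the –OH is not a separate alcohol).
  CH(COCH3): pendant –COCH3: carbonyl C bonded to two carbons → ketone.
  CH(NO2): –NO2 on an sp³ carbon → nitro (the N=O is not a carbonyl).
  CH(CONH2): pendant –CONH2: carbonyl C bonded to C and N → amide.
  C6H4: para-disubstituted benzene ring → arene.
  CH2NHCH2: C–N–C with sp³ carbons and no adjacent C=O → amine (secondary).
  C≡C: C≡C triple bond → alkyne.
  CH2CONHCH2: –C(=O)–N– linkage → amide (the N is not an amine).
  CH(NHCOCH3): pendant –NHC(=O)CH3: N bonded to a carbonyl → amide (not amine).
  CH(CH=CH2): pendant –CH=CH2: C=C double bond → alkene.
  CH2NHCH2: C–N–C with sp³ carbons and no adjacent C=O → amine (secondary).
  CH(OCOCH3): pendant –OC(=O)CH3: an acyloxy group → ester.
  CH(CONH2): pendant –CONH2: carbonyl C bonded to C and N → amide.
  CH2Br: halogen on an sp³ carbon → alkyl halide.
Amine appears at: CH2NHCH2, CH2NHCH2 → 2.

2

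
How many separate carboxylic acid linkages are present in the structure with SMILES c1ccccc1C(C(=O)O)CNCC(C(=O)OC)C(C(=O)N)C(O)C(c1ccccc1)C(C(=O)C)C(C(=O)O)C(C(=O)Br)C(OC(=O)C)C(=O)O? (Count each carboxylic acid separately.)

Reading the structure from left to right:
  C6H5: C6H5– phenyl ring → arene.
  CH(COOH): pendant –COOH: carbonyl C bonded to C and –OH → carboxylic acid.
  CH2NHCH2: C–N–C with sp³ carbons and no adjacent C=O → amine (secondary).
  CH(COOCH3): pendant –COOCH3: carbonyl C bonded to C and –OCH3 → ester.
  CH(CONH2): pendant –CONH2: carbonyl C bonded to C and N → amide.
  CH(OH): –OH on an sp³ carbon → alcohol (secondary).
  CH(C6H5): pendant –C6H5: benzene ring → arene.
  CH(COCH3): pendant –COCH3: carbonyl C bonded to two carbons → ketone.
  CH(COOH): pendant –COOH: carbonyl C bonded to C and –OH → carboxylic acid.
  CH(COBr): pendant –C(=O)X: carbonyl C bonded to C and halogen → acyl halide.
  CH(OCOCH3): pendant –OC(=O)CH3: an acyloxy group → ester.
  COOH: –COOH: carbonyl C bonded to –OH and C → carboxylic acid (the –OH is not a separate alcohol).
Carboxylic acid appears at: CH(COOH), CH(COOH), COOH → 3.

3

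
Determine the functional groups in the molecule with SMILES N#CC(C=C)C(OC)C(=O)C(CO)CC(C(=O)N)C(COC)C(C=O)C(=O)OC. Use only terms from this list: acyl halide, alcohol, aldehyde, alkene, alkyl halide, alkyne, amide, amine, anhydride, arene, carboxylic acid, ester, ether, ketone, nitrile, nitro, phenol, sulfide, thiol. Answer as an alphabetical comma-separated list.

Reading the structure from left to right:
  N≡C: N≡C–: carbon triple-bonded to nitrogen → nitrile.
  CH(CH=CH2): pendant –CH=CH2: C=C double bond → alkene.
  CH(OCH3): pendant –OCH3: C–O–C with sp³ C, no adjacent C=O → ether.
  CO: –C(=O)– with carbon on both sides → ketone.
  CH(CH2OH): pendant –CH2OH on an sp³ backbone C → alcohol.
  CH(CONH2): pendant –CONH2: carbonyl C bonded to C and N → amide.
  CH(CH2OCH3): pendant –CH2OCH3: C–O–C linkage → ether.
  CH(CHO): pendant –CHO: carbonyl C bonded to C and H → aldehyde.
  COOCH3: –C(=O)OCH3: carbonyl C bonded to C and to –OCH3 → ester (not ketone + ether).

alcohol, aldehyde, alkene, amide, ester, ether, ketone, nitrile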